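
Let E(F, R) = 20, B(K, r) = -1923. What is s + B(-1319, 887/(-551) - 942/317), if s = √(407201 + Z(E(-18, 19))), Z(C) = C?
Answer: -1923 + √407221 ≈ -1284.9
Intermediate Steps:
s = √407221 (s = √(407201 + 20) = √407221 ≈ 638.14)
s + B(-1319, 887/(-551) - 942/317) = √407221 - 1923 = -1923 + √407221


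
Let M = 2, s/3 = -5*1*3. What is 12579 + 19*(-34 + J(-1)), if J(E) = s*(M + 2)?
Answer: 8513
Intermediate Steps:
s = -45 (s = 3*(-5*1*3) = 3*(-5*3) = 3*(-15) = -45)
J(E) = -180 (J(E) = -45*(2 + 2) = -45*4 = -180)
12579 + 19*(-34 + J(-1)) = 12579 + 19*(-34 - 180) = 12579 + 19*(-214) = 12579 - 4066 = 8513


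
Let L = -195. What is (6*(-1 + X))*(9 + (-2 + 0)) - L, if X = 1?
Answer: 195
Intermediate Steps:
(6*(-1 + X))*(9 + (-2 + 0)) - L = (6*(-1 + 1))*(9 + (-2 + 0)) - 1*(-195) = (6*0)*(9 - 2) + 195 = 0*7 + 195 = 0 + 195 = 195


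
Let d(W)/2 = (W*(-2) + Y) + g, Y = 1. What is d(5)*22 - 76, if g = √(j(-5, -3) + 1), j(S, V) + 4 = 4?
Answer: -428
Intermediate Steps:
j(S, V) = 0 (j(S, V) = -4 + 4 = 0)
g = 1 (g = √(0 + 1) = √1 = 1)
d(W) = 4 - 4*W (d(W) = 2*((W*(-2) + 1) + 1) = 2*((-2*W + 1) + 1) = 2*((1 - 2*W) + 1) = 2*(2 - 2*W) = 4 - 4*W)
d(5)*22 - 76 = (4 - 4*5)*22 - 76 = (4 - 20)*22 - 76 = -16*22 - 76 = -352 - 76 = -428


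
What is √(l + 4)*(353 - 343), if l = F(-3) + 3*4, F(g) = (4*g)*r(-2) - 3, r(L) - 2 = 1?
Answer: 10*I*√23 ≈ 47.958*I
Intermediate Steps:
r(L) = 3 (r(L) = 2 + 1 = 3)
F(g) = -3 + 12*g (F(g) = (4*g)*3 - 3 = 12*g - 3 = -3 + 12*g)
l = -27 (l = (-3 + 12*(-3)) + 3*4 = (-3 - 36) + 12 = -39 + 12 = -27)
√(l + 4)*(353 - 343) = √(-27 + 4)*(353 - 343) = √(-23)*10 = (I*√23)*10 = 10*I*√23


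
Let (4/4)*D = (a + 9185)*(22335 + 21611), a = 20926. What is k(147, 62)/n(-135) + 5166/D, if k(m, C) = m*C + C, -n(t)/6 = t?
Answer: 144550233899/12759987915 ≈ 11.328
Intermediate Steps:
n(t) = -6*t
D = 1323258006 (D = (20926 + 9185)*(22335 + 21611) = 30111*43946 = 1323258006)
k(m, C) = C + C*m (k(m, C) = C*m + C = C + C*m)
k(147, 62)/n(-135) + 5166/D = (62*(1 + 147))/((-6*(-135))) + 5166/1323258006 = (62*148)/810 + 5166*(1/1323258006) = 9176*(1/810) + 123/31506143 = 4588/405 + 123/31506143 = 144550233899/12759987915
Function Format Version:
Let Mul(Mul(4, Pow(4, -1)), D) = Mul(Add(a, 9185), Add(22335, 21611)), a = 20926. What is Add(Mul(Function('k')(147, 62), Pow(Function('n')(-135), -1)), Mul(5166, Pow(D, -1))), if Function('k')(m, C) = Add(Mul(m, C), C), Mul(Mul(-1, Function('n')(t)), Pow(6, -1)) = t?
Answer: Rational(144550233899, 12759987915) ≈ 11.328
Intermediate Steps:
Function('n')(t) = Mul(-6, t)
D = 1323258006 (D = Mul(Add(20926, 9185), Add(22335, 21611)) = Mul(30111, 43946) = 1323258006)
Function('k')(m, C) = Add(C, Mul(C, m)) (Function('k')(m, C) = Add(Mul(C, m), C) = Add(C, Mul(C, m)))
Add(Mul(Function('k')(147, 62), Pow(Function('n')(-135), -1)), Mul(5166, Pow(D, -1))) = Add(Mul(Mul(62, Add(1, 147)), Pow(Mul(-6, -135), -1)), Mul(5166, Pow(1323258006, -1))) = Add(Mul(Mul(62, 148), Pow(810, -1)), Mul(5166, Rational(1, 1323258006))) = Add(Mul(9176, Rational(1, 810)), Rational(123, 31506143)) = Add(Rational(4588, 405), Rational(123, 31506143)) = Rational(144550233899, 12759987915)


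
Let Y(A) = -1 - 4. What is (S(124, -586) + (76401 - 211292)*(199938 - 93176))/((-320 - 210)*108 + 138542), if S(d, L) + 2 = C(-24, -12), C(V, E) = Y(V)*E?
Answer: -7200616442/40651 ≈ -1.7713e+5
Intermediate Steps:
Y(A) = -5
C(V, E) = -5*E
S(d, L) = 58 (S(d, L) = -2 - 5*(-12) = -2 + 60 = 58)
(S(124, -586) + (76401 - 211292)*(199938 - 93176))/((-320 - 210)*108 + 138542) = (58 + (76401 - 211292)*(199938 - 93176))/((-320 - 210)*108 + 138542) = (58 - 134891*106762)/(-530*108 + 138542) = (58 - 14401232942)/(-57240 + 138542) = -14401232884/81302 = -14401232884*1/81302 = -7200616442/40651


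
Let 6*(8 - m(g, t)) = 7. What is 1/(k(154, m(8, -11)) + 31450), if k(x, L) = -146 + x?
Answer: 1/31458 ≈ 3.1788e-5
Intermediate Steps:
m(g, t) = 41/6 (m(g, t) = 8 - 1/6*7 = 8 - 7/6 = 41/6)
1/(k(154, m(8, -11)) + 31450) = 1/((-146 + 154) + 31450) = 1/(8 + 31450) = 1/31458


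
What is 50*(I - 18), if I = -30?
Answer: -2400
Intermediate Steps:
50*(I - 18) = 50*(-30 - 18) = 50*(-48) = -2400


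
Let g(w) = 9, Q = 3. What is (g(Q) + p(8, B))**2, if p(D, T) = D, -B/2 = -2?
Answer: 289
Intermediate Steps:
B = 4 (B = -2*(-2) = 4)
(g(Q) + p(8, B))**2 = (9 + 8)**2 = 17**2 = 289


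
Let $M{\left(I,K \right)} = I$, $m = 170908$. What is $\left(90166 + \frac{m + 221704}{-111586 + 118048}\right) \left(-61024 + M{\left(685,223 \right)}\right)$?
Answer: $- \frac{5863395099676}{1077} \approx -5.4442 \cdot 10^{9}$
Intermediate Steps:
$\left(90166 + \frac{m + 221704}{-111586 + 118048}\right) \left(-61024 + M{\left(685,223 \right)}\right) = \left(90166 + \frac{170908 + 221704}{-111586 + 118048}\right) \left(-61024 + 685\right) = \left(90166 + \frac{392612}{6462}\right) \left(-60339\right) = \left(90166 + 392612 \cdot \frac{1}{6462}\right) \left(-60339\right) = \left(90166 + \frac{196306}{3231}\right) \left(-60339\right) = \frac{291522652}{3231} \left(-60339\right) = - \frac{5863395099676}{1077}$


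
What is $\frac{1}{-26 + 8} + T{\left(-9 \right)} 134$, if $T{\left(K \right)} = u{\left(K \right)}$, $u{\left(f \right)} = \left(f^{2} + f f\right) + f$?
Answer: $\frac{369035}{18} \approx 20502.0$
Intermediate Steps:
$u{\left(f \right)} = f + 2 f^{2}$ ($u{\left(f \right)} = \left(f^{2} + f^{2}\right) + f = 2 f^{2} + f = f + 2 f^{2}$)
$T{\left(K \right)} = K \left(1 + 2 K\right)$
$\frac{1}{-26 + 8} + T{\left(-9 \right)} 134 = \frac{1}{-26 + 8} + - 9 \left(1 + 2 \left(-9\right)\right) 134 = \frac{1}{-18} + - 9 \left(1 - 18\right) 134 = - \frac{1}{18} + \left(-9\right) \left(-17\right) 134 = - \frac{1}{18} + 153 \cdot 134 = - \frac{1}{18} + 20502 = \frac{369035}{18}$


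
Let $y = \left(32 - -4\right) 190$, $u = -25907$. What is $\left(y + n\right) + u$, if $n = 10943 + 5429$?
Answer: $-2695$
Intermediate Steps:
$n = 16372$
$y = 6840$ ($y = \left(32 + 4\right) 190 = 36 \cdot 190 = 6840$)
$\left(y + n\right) + u = \left(6840 + 16372\right) - 25907 = 23212 - 25907 = -2695$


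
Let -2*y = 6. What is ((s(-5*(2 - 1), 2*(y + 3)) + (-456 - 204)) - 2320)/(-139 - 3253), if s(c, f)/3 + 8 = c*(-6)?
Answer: 1457/1696 ≈ 0.85908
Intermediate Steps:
y = -3 (y = -½*6 = -3)
s(c, f) = -24 - 18*c (s(c, f) = -24 + 3*(c*(-6)) = -24 + 3*(-6*c) = -24 - 18*c)
((s(-5*(2 - 1), 2*(y + 3)) + (-456 - 204)) - 2320)/(-139 - 3253) = (((-24 - (-90)*(2 - 1)) + (-456 - 204)) - 2320)/(-139 - 3253) = (((-24 - (-90)) - 660) - 2320)/(-3392) = (((-24 - 18*(-5)) - 660) - 2320)*(-1/3392) = (((-24 + 90) - 660) - 2320)*(-1/3392) = ((66 - 660) - 2320)*(-1/3392) = (-594 - 2320)*(-1/3392) = -2914*(-1/3392) = 1457/1696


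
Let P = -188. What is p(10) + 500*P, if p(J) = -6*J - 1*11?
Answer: -94071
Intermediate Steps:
p(J) = -11 - 6*J (p(J) = -6*J - 11 = -11 - 6*J)
p(10) + 500*P = (-11 - 6*10) + 500*(-188) = (-11 - 60) - 94000 = -71 - 94000 = -94071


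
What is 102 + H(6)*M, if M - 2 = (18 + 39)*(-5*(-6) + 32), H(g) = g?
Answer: 21318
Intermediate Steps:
M = 3536 (M = 2 + (18 + 39)*(-5*(-6) + 32) = 2 + 57*(30 + 32) = 2 + 57*62 = 2 + 3534 = 3536)
102 + H(6)*M = 102 + 6*3536 = 102 + 21216 = 21318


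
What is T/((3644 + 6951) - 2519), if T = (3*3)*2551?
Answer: 7653/2692 ≈ 2.8429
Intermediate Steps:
T = 22959 (T = 9*2551 = 22959)
T/((3644 + 6951) - 2519) = 22959/((3644 + 6951) - 2519) = 22959/(10595 - 2519) = 22959/8076 = 22959*(1/8076) = 7653/2692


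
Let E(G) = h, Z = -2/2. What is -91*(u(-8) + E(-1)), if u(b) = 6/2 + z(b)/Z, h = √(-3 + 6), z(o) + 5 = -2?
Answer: -910 - 91*√3 ≈ -1067.6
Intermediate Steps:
z(o) = -7 (z(o) = -5 - 2 = -7)
Z = -1 (Z = -2*½ = -1)
h = √3 ≈ 1.7320
E(G) = √3
u(b) = 10 (u(b) = 6/2 - 7/(-1) = 6*(½) - 7*(-1) = 3 + 7 = 10)
-91*(u(-8) + E(-1)) = -91*(10 + √3) = -910 - 91*√3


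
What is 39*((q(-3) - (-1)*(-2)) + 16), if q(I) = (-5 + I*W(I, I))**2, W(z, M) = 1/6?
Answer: 6903/4 ≈ 1725.8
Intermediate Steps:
W(z, M) = 1/6
q(I) = (-5 + I/6)**2 (q(I) = (-5 + I*(1/6))**2 = (-5 + I/6)**2)
39*((q(-3) - (-1)*(-2)) + 16) = 39*(((-30 - 3)**2/36 - (-1)*(-2)) + 16) = 39*(((1/36)*(-33)**2 - 1*2) + 16) = 39*(((1/36)*1089 - 2) + 16) = 39*((121/4 - 2) + 16) = 39*(113/4 + 16) = 39*(177/4) = 6903/4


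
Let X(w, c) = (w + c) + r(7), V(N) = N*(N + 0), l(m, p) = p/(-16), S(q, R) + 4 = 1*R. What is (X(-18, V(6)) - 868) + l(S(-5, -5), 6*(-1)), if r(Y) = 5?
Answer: -6757/8 ≈ -844.63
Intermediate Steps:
S(q, R) = -4 + R (S(q, R) = -4 + 1*R = -4 + R)
l(m, p) = -p/16 (l(m, p) = p*(-1/16) = -p/16)
V(N) = N² (V(N) = N*N = N²)
X(w, c) = 5 + c + w (X(w, c) = (w + c) + 5 = (c + w) + 5 = 5 + c + w)
(X(-18, V(6)) - 868) + l(S(-5, -5), 6*(-1)) = ((5 + 6² - 18) - 868) - 3*(-1)/8 = ((5 + 36 - 18) - 868) - 1/16*(-6) = (23 - 868) + 3/8 = -845 + 3/8 = -6757/8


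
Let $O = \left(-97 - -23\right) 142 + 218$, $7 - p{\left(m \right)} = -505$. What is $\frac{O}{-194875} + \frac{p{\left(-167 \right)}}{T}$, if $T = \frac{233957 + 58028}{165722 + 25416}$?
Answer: $\frac{762959584546}{2276023075} \approx 335.22$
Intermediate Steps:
$p{\left(m \right)} = 512$ ($p{\left(m \right)} = 7 - -505 = 7 + 505 = 512$)
$T = \frac{291985}{191138} \approx 1.5276$
$O = -10290$ ($O = \left(-97 + 23\right) 142 + 218 = \left(-74\right) 142 + 218 = -10508 + 218 = -10290$)
$\frac{O}{-194875} + \frac{p{\left(-167 \right)}}{T} = - \frac{10290}{-194875} + \frac{512}{\frac{291985}{191138}} = \left(-10290\right) \left(- \frac{1}{194875}\right) + 512 \cdot \frac{191138}{291985} = \frac{2058}{38975} + \frac{97862656}{291985} = \frac{762959584546}{2276023075}$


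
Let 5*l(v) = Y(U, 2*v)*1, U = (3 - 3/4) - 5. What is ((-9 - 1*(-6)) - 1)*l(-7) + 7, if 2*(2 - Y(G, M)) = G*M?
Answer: 104/5 ≈ 20.800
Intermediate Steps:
U = -11/4 (U = (3 - 3*¼) - 5 = (3 - ¾) - 5 = 9/4 - 5 = -11/4 ≈ -2.7500)
Y(G, M) = 2 - G*M/2
l(v) = ⅖ + 11*v/20 (l(v) = ((2 - ½*(-11/4)*2*v)*1)/5 = ((2 + 11*v/4)*1)/5 = (2 + 11*v/4)/5 = ⅖ + 11*v/20)
((-9 - 1*(-6)) - 1)*l(-7) + 7 = ((-9 - 1*(-6)) - 1)*(⅖ + (11/20)*(-7)) + 7 = ((-9 + 6) - 1)*(⅖ - 77/20) + 7 = (-3 - 1)*(-69/20) + 7 = -4*(-69/20) + 7 = 69/5 + 7 = 104/5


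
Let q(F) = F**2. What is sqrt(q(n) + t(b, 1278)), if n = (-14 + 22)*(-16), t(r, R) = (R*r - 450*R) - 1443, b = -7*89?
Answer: I*sqrt(1356353) ≈ 1164.6*I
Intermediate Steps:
b = -623
t(r, R) = -1443 - 450*R + R*r (t(r, R) = (-450*R + R*r) - 1443 = -1443 - 450*R + R*r)
n = -128 (n = 8*(-16) = -128)
sqrt(q(n) + t(b, 1278)) = sqrt((-128)**2 + (-1443 - 450*1278 + 1278*(-623))) = sqrt(16384 + (-1443 - 575100 - 796194)) = sqrt(16384 - 1372737) = sqrt(-1356353) = I*sqrt(1356353)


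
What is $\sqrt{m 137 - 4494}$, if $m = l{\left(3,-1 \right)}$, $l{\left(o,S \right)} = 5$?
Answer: $i \sqrt{3809} \approx 61.717 i$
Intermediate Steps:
$m = 5$
$\sqrt{m 137 - 4494} = \sqrt{5 \cdot 137 - 4494} = \sqrt{685 - 4494} = \sqrt{-3809} = i \sqrt{3809}$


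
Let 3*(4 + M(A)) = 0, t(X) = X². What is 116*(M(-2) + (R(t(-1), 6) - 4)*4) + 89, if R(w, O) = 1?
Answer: -1767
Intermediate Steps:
M(A) = -4 (M(A) = -4 + (⅓)*0 = -4 + 0 = -4)
116*(M(-2) + (R(t(-1), 6) - 4)*4) + 89 = 116*(-4 + (1 - 4)*4) + 89 = 116*(-4 - 3*4) + 89 = 116*(-4 - 12) + 89 = 116*(-16) + 89 = -1856 + 89 = -1767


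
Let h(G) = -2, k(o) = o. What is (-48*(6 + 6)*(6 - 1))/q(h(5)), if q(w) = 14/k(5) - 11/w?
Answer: -28800/83 ≈ -346.99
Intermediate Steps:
q(w) = 14/5 - 11/w
(-48*(6 + 6)*(6 - 1))/q(h(5)) = (-48*(6 + 6)*(6 - 1))/(14/5 - 11/(-2)) = (-576*5)/(14/5 - 11*(-½)) = (-48*60)/(14/5 + 11/2) = -2880/83/10 = -2880*10/83 = -28800/83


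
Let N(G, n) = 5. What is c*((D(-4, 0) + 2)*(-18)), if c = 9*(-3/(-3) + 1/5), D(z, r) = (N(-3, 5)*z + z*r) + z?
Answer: 21384/5 ≈ 4276.8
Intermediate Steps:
D(z, r) = 6*z + r*z (D(z, r) = (5*z + z*r) + z = (5*z + r*z) + z = 6*z + r*z)
c = 54/5 (c = 9*(-3*(-1/3) + 1*(1/5)) = 9*(1 + 1/5) = 9*(6/5) = 54/5 ≈ 10.800)
c*((D(-4, 0) + 2)*(-18)) = 54*((-4*(6 + 0) + 2)*(-18))/5 = 54*((-4*6 + 2)*(-18))/5 = 54*((-24 + 2)*(-18))/5 = 54*(-22*(-18))/5 = (54/5)*396 = 21384/5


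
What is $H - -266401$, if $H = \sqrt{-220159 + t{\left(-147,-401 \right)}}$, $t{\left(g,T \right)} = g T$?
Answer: $266401 + 2 i \sqrt{40303} \approx 2.664 \cdot 10^{5} + 401.51 i$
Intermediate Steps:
$t{\left(g,T \right)} = T g$
$H = 2 i \sqrt{40303}$ ($H = \sqrt{-220159 - -58947} = \sqrt{-220159 + 58947} = \sqrt{-161212} = 2 i \sqrt{40303} \approx 401.51 i$)
$H - -266401 = 2 i \sqrt{40303} - -266401 = 2 i \sqrt{40303} + 266401 = 266401 + 2 i \sqrt{40303}$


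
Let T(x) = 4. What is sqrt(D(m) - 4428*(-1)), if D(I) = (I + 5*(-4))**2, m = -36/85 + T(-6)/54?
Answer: 4*sqrt(1593966469)/2295 ≈ 69.585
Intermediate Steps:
m = -802/2295 (m = -36/85 + 4/54 = -36*1/85 + 4*(1/54) = -36/85 + 2/27 = -802/2295 ≈ -0.34946)
D(I) = (-20 + I)**2 (D(I) = (I - 20)**2 = (-20 + I)**2)
sqrt(D(m) - 4428*(-1)) = sqrt((-20 - 802/2295)**2 - 4428*(-1)) = sqrt((-46702/2295)**2 + 4428) = sqrt(2181076804/5267025 + 4428) = sqrt(25503463504/5267025) = 4*sqrt(1593966469)/2295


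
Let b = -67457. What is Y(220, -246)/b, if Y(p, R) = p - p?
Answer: 0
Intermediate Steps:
Y(p, R) = 0
Y(220, -246)/b = 0/(-67457) = 0*(-1/67457) = 0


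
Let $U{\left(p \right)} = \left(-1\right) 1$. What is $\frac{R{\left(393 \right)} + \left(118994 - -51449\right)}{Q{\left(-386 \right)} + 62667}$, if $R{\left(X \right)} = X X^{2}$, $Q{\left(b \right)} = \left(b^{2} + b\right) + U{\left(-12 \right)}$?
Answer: $\frac{15217225}{52819} \approx 288.1$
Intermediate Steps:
$U{\left(p \right)} = -1$
$Q{\left(b \right)} = -1 + b + b^{2}$ ($Q{\left(b \right)} = \left(b^{2} + b\right) - 1 = \left(b + b^{2}\right) - 1 = -1 + b + b^{2}$)
$R{\left(X \right)} = X^{3}$
$\frac{R{\left(393 \right)} + \left(118994 - -51449\right)}{Q{\left(-386 \right)} + 62667} = \frac{393^{3} + \left(118994 - -51449\right)}{\left(-1 - 386 + \left(-386\right)^{2}\right) + 62667} = \frac{60698457 + \left(118994 + 51449\right)}{\left(-1 - 386 + 148996\right) + 62667} = \frac{60698457 + 170443}{148609 + 62667} = \frac{60868900}{211276} = 60868900 \cdot \frac{1}{211276} = \frac{15217225}{52819}$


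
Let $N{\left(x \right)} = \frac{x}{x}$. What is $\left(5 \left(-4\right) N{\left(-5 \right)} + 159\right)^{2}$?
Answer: $19321$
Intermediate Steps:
$N{\left(x \right)} = 1$
$\left(5 \left(-4\right) N{\left(-5 \right)} + 159\right)^{2} = \left(5 \left(-4\right) 1 + 159\right)^{2} = \left(\left(-20\right) 1 + 159\right)^{2} = \left(-20 + 159\right)^{2} = 139^{2} = 19321$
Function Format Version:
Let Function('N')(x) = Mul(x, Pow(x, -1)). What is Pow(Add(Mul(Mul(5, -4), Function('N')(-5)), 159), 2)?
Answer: 19321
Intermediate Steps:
Function('N')(x) = 1
Pow(Add(Mul(Mul(5, -4), Function('N')(-5)), 159), 2) = Pow(Add(Mul(Mul(5, -4), 1), 159), 2) = Pow(Add(Mul(-20, 1), 159), 2) = Pow(Add(-20, 159), 2) = Pow(139, 2) = 19321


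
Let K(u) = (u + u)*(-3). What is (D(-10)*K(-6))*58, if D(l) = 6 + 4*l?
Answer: -70992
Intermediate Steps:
K(u) = -6*u (K(u) = (2*u)*(-3) = -6*u)
(D(-10)*K(-6))*58 = ((6 + 4*(-10))*(-6*(-6)))*58 = ((6 - 40)*36)*58 = -34*36*58 = -1224*58 = -70992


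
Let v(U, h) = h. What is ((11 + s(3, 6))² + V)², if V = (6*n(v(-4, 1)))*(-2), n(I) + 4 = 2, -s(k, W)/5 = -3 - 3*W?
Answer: 181710400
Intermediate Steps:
s(k, W) = 15 + 15*W (s(k, W) = -5*(-3 - 3*W) = 15 + 15*W)
n(I) = -2 (n(I) = -4 + 2 = -2)
V = 24 (V = (6*(-2))*(-2) = -12*(-2) = 24)
((11 + s(3, 6))² + V)² = ((11 + (15 + 15*6))² + 24)² = ((11 + (15 + 90))² + 24)² = ((11 + 105)² + 24)² = (116² + 24)² = (13456 + 24)² = 13480² = 181710400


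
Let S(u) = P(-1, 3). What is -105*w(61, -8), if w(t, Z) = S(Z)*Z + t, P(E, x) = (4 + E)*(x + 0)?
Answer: 1155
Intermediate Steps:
P(E, x) = x*(4 + E) (P(E, x) = (4 + E)*x = x*(4 + E))
S(u) = 9 (S(u) = 3*(4 - 1) = 3*3 = 9)
w(t, Z) = t + 9*Z (w(t, Z) = 9*Z + t = t + 9*Z)
-105*w(61, -8) = -105*(61 + 9*(-8)) = -105*(61 - 72) = -105*(-11) = 1155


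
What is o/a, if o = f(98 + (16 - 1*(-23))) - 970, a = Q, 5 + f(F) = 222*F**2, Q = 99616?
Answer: 4165743/99616 ≈ 41.818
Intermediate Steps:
f(F) = -5 + 222*F**2
a = 99616
o = 4165743 (o = (-5 + 222*(98 + (16 - 1*(-23)))**2) - 970 = (-5 + 222*(98 + (16 + 23))**2) - 970 = (-5 + 222*(98 + 39)**2) - 970 = (-5 + 222*137**2) - 970 = (-5 + 222*18769) - 970 = (-5 + 4166718) - 970 = 4166713 - 970 = 4165743)
o/a = 4165743/99616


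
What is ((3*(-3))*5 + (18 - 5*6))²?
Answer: 3249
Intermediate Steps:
((3*(-3))*5 + (18 - 5*6))² = (-9*5 + (18 - 1*30))² = (-45 + (18 - 30))² = (-45 - 12)² = (-57)² = 3249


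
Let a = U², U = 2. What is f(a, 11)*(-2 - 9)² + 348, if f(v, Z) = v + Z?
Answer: 2163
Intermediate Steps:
a = 4 (a = 2² = 4)
f(v, Z) = Z + v
f(a, 11)*(-2 - 9)² + 348 = (11 + 4)*(-2 - 9)² + 348 = 15*(-11)² + 348 = 15*121 + 348 = 1815 + 348 = 2163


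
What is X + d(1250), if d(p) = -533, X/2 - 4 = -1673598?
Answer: -3347721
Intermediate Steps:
X = -3347188 (X = 8 + 2*(-1673598) = 8 - 3347196 = -3347188)
X + d(1250) = -3347188 - 533 = -3347721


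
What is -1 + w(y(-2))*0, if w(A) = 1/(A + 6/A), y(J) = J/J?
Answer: -1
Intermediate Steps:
y(J) = 1
-1 + w(y(-2))*0 = -1 + (1/(6 + 1²))*0 = -1 + (1/(6 + 1))*0 = -1 + (1/7)*0 = -1 + (1*(⅐))*0 = -1 + (⅐)*0 = -1 + 0 = -1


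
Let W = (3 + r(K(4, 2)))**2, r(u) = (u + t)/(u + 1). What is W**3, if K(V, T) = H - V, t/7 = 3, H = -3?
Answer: 64/729 ≈ 0.087791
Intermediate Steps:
t = 21 (t = 7*3 = 21)
K(V, T) = -3 - V
r(u) = (21 + u)/(1 + u) (r(u) = (u + 21)/(u + 1) = (21 + u)/(1 + u))
W = 4/9 (W = (3 + (21 + (-3 - 1*4))/(1 + (-3 - 1*4)))**2 = (3 + (21 + (-3 - 4))/(1 + (-3 - 4)))**2 = (3 + (21 - 7)/(1 - 7))**2 = (3 + 14/(-6))**2 = (3 - 1/6*14)**2 = (3 - 7/3)**2 = (2/3)**2 = 4/9 ≈ 0.44444)
W**3 = (4/9)**3 = 64/729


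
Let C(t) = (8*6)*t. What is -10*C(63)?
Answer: -30240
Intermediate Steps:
C(t) = 48*t
-10*C(63) = -480*63 = -10*3024 = -30240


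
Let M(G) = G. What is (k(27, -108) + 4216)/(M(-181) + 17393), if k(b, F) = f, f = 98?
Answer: 2157/8606 ≈ 0.25064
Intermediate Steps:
k(b, F) = 98
(k(27, -108) + 4216)/(M(-181) + 17393) = (98 + 4216)/(-181 + 17393) = 4314/17212 = 4314*(1/17212) = 2157/8606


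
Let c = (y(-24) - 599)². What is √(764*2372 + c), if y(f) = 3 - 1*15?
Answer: √2185529 ≈ 1478.4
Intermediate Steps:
y(f) = -12 (y(f) = 3 - 15 = -12)
c = 373321 (c = (-12 - 599)² = (-611)² = 373321)
√(764*2372 + c) = √(764*2372 + 373321) = √(1812208 + 373321) = √2185529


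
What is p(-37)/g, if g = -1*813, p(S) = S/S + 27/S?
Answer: -10/30081 ≈ -0.00033244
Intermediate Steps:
p(S) = 1 + 27/S
g = -813
p(-37)/g = ((27 - 37)/(-37))/(-813) = -1/37*(-10)*(-1/813) = (10/37)*(-1/813) = -10/30081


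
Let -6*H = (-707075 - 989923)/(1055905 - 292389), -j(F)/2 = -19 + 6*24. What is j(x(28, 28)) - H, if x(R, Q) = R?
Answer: -191161833/763516 ≈ -250.37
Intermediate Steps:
j(F) = -250 (j(F) = -2*(-19 + 6*24) = -2*(-19 + 144) = -2*125 = -250)
H = 282833/763516 (H = -(-707075 - 989923)/(6*(1055905 - 292389)) = -(-282833)/763516 = -⅙*(-848499/381758) = 282833/763516 ≈ 0.37043)
j(x(28, 28)) - H = -250 - 1*282833/763516 = -250 - 282833/763516 = -191161833/763516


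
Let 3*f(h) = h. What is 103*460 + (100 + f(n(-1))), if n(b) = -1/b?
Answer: 142441/3 ≈ 47480.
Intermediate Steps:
f(h) = h/3
103*460 + (100 + f(n(-1))) = 103*460 + (100 + (-1/(-1))/3) = 47380 + (100 + (-1*(-1))/3) = 47380 + (100 + (⅓)*1) = 47380 + (100 + ⅓) = 47380 + 301/3 = 142441/3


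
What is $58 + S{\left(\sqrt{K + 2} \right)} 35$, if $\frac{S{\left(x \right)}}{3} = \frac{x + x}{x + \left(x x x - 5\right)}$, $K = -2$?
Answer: $58$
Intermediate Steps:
$S{\left(x \right)} = \frac{6 x}{-5 + x + x^{3}}$ ($S{\left(x \right)} = 3 \frac{x + x}{x + \left(x x x - 5\right)} = 3 \frac{2 x}{x + \left(x^{2} x - 5\right)} = 3 \frac{2 x}{x + \left(x^{3} - 5\right)} = 3 \frac{2 x}{x + \left(-5 + x^{3}\right)} = 3 \frac{2 x}{-5 + x + x^{3}} = \frac{6 x}{-5 + x + x^{3}}$)
$58 + S{\left(\sqrt{K + 2} \right)} 35 = 58 + \frac{6 \sqrt{-2 + 2}}{-5 + \sqrt{-2 + 2} + \left(\sqrt{-2 + 2}\right)^{3}} \cdot 35 = 58 + \frac{6 \sqrt{0}}{-5 + \sqrt{0} + \left(\sqrt{0}\right)^{3}} \cdot 35 = 58 + 6 \cdot 0 \frac{1}{-5 + 0 + 0^{3}} \cdot 35 = 58 + 6 \cdot 0 \frac{1}{-5 + 0 + 0} \cdot 35 = 58 + 6 \cdot 0 \frac{1}{-5} \cdot 35 = 58 + 6 \cdot 0 \left(- \frac{1}{5}\right) 35 = 58 + 0 \cdot 35 = 58 + 0 = 58$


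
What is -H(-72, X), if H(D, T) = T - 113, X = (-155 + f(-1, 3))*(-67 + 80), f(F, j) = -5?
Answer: 2193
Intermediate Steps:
X = -2080 (X = (-155 - 5)*(-67 + 80) = -160*13 = -2080)
H(D, T) = -113 + T
-H(-72, X) = -(-113 - 2080) = -1*(-2193) = 2193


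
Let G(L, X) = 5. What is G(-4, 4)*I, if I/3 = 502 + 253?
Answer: 11325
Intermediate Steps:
I = 2265 (I = 3*(502 + 253) = 3*755 = 2265)
G(-4, 4)*I = 5*2265 = 11325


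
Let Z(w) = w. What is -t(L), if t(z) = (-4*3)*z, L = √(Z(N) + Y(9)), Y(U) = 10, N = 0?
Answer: 12*√10 ≈ 37.947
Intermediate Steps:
L = √10 (L = √(0 + 10) = √10 ≈ 3.1623)
t(z) = -12*z
-t(L) = -(-12)*√10 = 12*√10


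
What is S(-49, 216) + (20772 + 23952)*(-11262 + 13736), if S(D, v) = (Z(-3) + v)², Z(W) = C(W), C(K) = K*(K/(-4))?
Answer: 1771085841/16 ≈ 1.1069e+8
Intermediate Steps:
C(K) = -K²/4 (C(K) = K*(K*(-¼)) = K*(-K/4) = -K²/4)
Z(W) = -W²/4
S(D, v) = (-9/4 + v)² (S(D, v) = (-¼*(-3)² + v)² = (-¼*9 + v)² = (-9/4 + v)²)
S(-49, 216) + (20772 + 23952)*(-11262 + 13736) = (-9 + 4*216)²/16 + (20772 + 23952)*(-11262 + 13736) = (-9 + 864)²/16 + 44724*2474 = (1/16)*855² + 110647176 = (1/16)*731025 + 110647176 = 731025/16 + 110647176 = 1771085841/16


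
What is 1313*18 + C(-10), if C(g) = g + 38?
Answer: 23662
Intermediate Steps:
C(g) = 38 + g
1313*18 + C(-10) = 1313*18 + (38 - 10) = 23634 + 28 = 23662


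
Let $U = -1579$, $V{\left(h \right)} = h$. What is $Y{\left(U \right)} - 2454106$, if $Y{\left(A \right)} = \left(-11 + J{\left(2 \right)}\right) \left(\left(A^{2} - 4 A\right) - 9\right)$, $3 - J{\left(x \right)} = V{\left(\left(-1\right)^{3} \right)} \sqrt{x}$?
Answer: $-22450490 + 2499548 \sqrt{2} \approx -1.8916 \cdot 10^{7}$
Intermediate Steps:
$J{\left(x \right)} = 3 + \sqrt{x}$ ($J{\left(x \right)} = 3 - \left(-1\right)^{3} \sqrt{x} = 3 - - \sqrt{x} = 3 + \sqrt{x}$)
$Y{\left(A \right)} = \left(-8 + \sqrt{2}\right) \left(-9 + A^{2} - 4 A\right)$ ($Y{\left(A \right)} = \left(-11 + \left(3 + \sqrt{2}\right)\right) \left(\left(A^{2} - 4 A\right) - 9\right) = \left(-8 + \sqrt{2}\right) \left(-9 + A^{2} - 4 A\right)$)
$Y{\left(U \right)} - 2454106 = \left(72 - 9 \sqrt{2} - 8 \left(-1579\right)^{2} + 32 \left(-1579\right) + \sqrt{2} \left(-1579\right)^{2} - - 6316 \sqrt{2}\right) - 2454106 = \left(72 - 9 \sqrt{2} - 19945928 - 50528 + \sqrt{2} \cdot 2493241 + 6316 \sqrt{2}\right) - 2454106 = \left(72 - 9 \sqrt{2} - 19945928 - 50528 + 2493241 \sqrt{2} + 6316 \sqrt{2}\right) - 2454106 = \left(-19996384 + 2499548 \sqrt{2}\right) - 2454106 = -22450490 + 2499548 \sqrt{2}$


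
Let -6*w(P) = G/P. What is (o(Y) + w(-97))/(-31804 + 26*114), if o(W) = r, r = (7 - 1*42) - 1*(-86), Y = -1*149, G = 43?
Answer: -5945/3356976 ≈ -0.0017709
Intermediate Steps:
w(P) = -43/(6*P)
Y = -149
r = 51 (r = (7 - 42) + 86 = -35 + 86 = 51)
o(W) = 51
(o(Y) + w(-97))/(-31804 + 26*114) = (51 - 43/6/(-97))/(-31804 + 26*114) = (51 - 43/6*(-1/97))/(-31804 + 2964) = (51 + 43/582)/(-28840) = (29725/582)*(-1/28840) = -5945/3356976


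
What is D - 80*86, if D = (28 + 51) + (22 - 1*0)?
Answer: -6779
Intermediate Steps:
D = 101 (D = 79 + (22 + 0) = 79 + 22 = 101)
D - 80*86 = 101 - 80*86 = 101 - 6880 = -6779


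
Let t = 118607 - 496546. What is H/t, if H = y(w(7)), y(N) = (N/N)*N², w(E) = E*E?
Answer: -2401/377939 ≈ -0.0063529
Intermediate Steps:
w(E) = E²
y(N) = N² (y(N) = 1*N² = N²)
H = 2401 (H = (7²)² = 49² = 2401)
t = -377939
H/t = 2401/(-377939) = 2401*(-1/377939) = -2401/377939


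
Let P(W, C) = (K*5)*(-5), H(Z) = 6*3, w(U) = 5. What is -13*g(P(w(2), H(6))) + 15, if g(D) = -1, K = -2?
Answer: 28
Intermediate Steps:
H(Z) = 18
P(W, C) = 50 (P(W, C) = -2*5*(-5) = -10*(-5) = 50)
-13*g(P(w(2), H(6))) + 15 = -13*(-1) + 15 = 13 + 15 = 28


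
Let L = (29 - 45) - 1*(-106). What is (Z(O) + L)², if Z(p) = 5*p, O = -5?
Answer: 4225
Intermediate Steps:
L = 90 (L = -16 + 106 = 90)
(Z(O) + L)² = (5*(-5) + 90)² = (-25 + 90)² = 65² = 4225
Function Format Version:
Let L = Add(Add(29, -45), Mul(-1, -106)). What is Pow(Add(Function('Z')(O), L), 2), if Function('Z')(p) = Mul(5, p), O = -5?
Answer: 4225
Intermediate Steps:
L = 90 (L = Add(-16, 106) = 90)
Pow(Add(Function('Z')(O), L), 2) = Pow(Add(Mul(5, -5), 90), 2) = Pow(Add(-25, 90), 2) = Pow(65, 2) = 4225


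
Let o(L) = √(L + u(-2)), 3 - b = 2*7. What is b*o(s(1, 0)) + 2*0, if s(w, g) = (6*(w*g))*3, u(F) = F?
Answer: -11*I*√2 ≈ -15.556*I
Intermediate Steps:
b = -11 (b = 3 - 2*7 = 3 - 1*14 = 3 - 14 = -11)
s(w, g) = 18*g*w (s(w, g) = (6*(g*w))*3 = (6*g*w)*3 = 18*g*w)
o(L) = √(-2 + L) (o(L) = √(L - 2) = √(-2 + L))
b*o(s(1, 0)) + 2*0 = -11*√(-2 + 18*0*1) + 2*0 = -11*√(-2 + 0) + 0 = -11*I*√2 + 0 = -11*I*√2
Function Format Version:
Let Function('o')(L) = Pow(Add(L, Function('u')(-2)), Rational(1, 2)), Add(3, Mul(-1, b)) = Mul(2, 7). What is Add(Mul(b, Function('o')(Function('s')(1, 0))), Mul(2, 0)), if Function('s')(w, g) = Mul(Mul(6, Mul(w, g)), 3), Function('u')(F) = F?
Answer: Mul(-11, I, Pow(2, Rational(1, 2))) ≈ Mul(-15.556, I)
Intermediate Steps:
b = -11 (b = Add(3, Mul(-1, Mul(2, 7))) = Add(3, Mul(-1, 14)) = Add(3, -14) = -11)
Function('s')(w, g) = Mul(18, g, w) (Function('s')(w, g) = Mul(Mul(6, Mul(g, w)), 3) = Mul(Mul(6, g, w), 3) = Mul(18, g, w))
Function('o')(L) = Pow(Add(-2, L), Rational(1, 2)) (Function('o')(L) = Pow(Add(L, -2), Rational(1, 2)) = Pow(Add(-2, L), Rational(1, 2)))
Add(Mul(b, Function('o')(Function('s')(1, 0))), Mul(2, 0)) = Add(Mul(-11, Pow(Add(-2, Mul(18, 0, 1)), Rational(1, 2))), Mul(2, 0)) = Add(Mul(-11, Pow(Add(-2, 0), Rational(1, 2))), 0) = Add(Mul(-11, Pow(-2, Rational(1, 2))), 0) = Add(Mul(-11, Mul(I, Pow(2, Rational(1, 2)))), 0) = Add(Mul(-11, I, Pow(2, Rational(1, 2))), 0) = Mul(-11, I, Pow(2, Rational(1, 2)))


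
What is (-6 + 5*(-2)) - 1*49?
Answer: -65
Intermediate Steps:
(-6 + 5*(-2)) - 1*49 = (-6 - 10) - 49 = -16 - 49 = -65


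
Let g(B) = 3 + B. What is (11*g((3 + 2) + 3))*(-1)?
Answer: -121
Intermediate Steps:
(11*g((3 + 2) + 3))*(-1) = (11*(3 + ((3 + 2) + 3)))*(-1) = (11*(3 + (5 + 3)))*(-1) = (11*(3 + 8))*(-1) = (11*11)*(-1) = 121*(-1) = -121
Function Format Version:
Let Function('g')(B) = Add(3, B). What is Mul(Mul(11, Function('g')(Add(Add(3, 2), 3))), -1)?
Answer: -121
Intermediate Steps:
Mul(Mul(11, Function('g')(Add(Add(3, 2), 3))), -1) = Mul(Mul(11, Add(3, Add(Add(3, 2), 3))), -1) = Mul(Mul(11, Add(3, Add(5, 3))), -1) = Mul(Mul(11, Add(3, 8)), -1) = Mul(Mul(11, 11), -1) = Mul(121, -1) = -121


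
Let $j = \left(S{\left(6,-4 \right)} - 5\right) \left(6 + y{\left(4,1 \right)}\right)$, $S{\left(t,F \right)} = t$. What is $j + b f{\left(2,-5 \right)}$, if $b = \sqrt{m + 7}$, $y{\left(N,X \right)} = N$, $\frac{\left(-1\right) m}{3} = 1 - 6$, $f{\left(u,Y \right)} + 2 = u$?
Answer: $10$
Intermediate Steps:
$f{\left(u,Y \right)} = -2 + u$
$m = 15$ ($m = - 3 \left(1 - 6\right) = \left(-3\right) \left(-5\right) = 15$)
$j = 10$ ($j = \left(6 - 5\right) \left(6 + 4\right) = 1 \cdot 10 = 10$)
$b = \sqrt{22}$ ($b = \sqrt{15 + 7} = \sqrt{22} \approx 4.6904$)
$j + b f{\left(2,-5 \right)} = 10 + \sqrt{22} \left(-2 + 2\right) = 10 + \sqrt{22} \cdot 0 = 10 + 0 = 10$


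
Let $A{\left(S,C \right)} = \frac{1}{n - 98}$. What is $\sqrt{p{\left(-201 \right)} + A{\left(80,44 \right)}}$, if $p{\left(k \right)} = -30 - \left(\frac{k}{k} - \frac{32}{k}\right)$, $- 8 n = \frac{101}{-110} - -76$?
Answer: $\frac{i \sqrt{11245083093508983}}{18994299} \approx 5.5829 i$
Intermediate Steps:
$n = - \frac{8259}{880}$ ($n = - \frac{\frac{101}{-110} - -76}{8} = - \frac{101 \left(- \frac{1}{110}\right) + 76}{8} = - \frac{- \frac{101}{110} + 76}{8} = \left(- \frac{1}{8}\right) \frac{8259}{110} = - \frac{8259}{880} \approx -9.3852$)
$A{\left(S,C \right)} = - \frac{880}{94499}$ ($A{\left(S,C \right)} = \frac{1}{- \frac{8259}{880} - 98} = \frac{1}{- \frac{94499}{880}} = - \frac{880}{94499}$)
$p{\left(k \right)} = -31 + \frac{32}{k}$ ($p{\left(k \right)} = -30 - \left(1 - \frac{32}{k}\right) = -31 + \frac{32}{k}$)
$\sqrt{p{\left(-201 \right)} + A{\left(80,44 \right)}} = \sqrt{\left(-31 + \frac{32}{-201}\right) - \frac{880}{94499}} = \sqrt{\left(-31 + 32 \left(- \frac{1}{201}\right)\right) - \frac{880}{94499}} = \sqrt{\left(-31 - \frac{32}{201}\right) - \frac{880}{94499}} = \sqrt{- \frac{6263}{201} - \frac{880}{94499}} = \sqrt{- \frac{592024117}{18994299}} = \frac{i \sqrt{11245083093508983}}{18994299}$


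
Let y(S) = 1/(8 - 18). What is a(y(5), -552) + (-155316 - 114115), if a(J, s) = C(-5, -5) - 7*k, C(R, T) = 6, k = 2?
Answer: -269439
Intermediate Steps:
y(S) = -⅒ (y(S) = 1/(-10) = -⅒)
a(J, s) = -8 (a(J, s) = 6 - 7*2 = 6 - 14 = -8)
a(y(5), -552) + (-155316 - 114115) = -8 + (-155316 - 114115) = -8 - 269431 = -269439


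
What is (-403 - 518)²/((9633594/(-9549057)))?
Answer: -2699967219579/3211198 ≈ -8.4080e+5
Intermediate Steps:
(-403 - 518)²/((9633594/(-9549057))) = (-921)²/((9633594*(-1/9549057))) = 848241/(-3211198/3183019) = 848241*(-3183019/3211198) = -2699967219579/3211198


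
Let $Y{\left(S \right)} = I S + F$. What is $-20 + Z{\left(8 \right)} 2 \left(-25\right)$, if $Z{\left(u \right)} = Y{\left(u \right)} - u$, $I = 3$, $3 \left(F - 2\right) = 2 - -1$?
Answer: $-970$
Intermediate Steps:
$F = 3$ ($F = 2 + \frac{2 - -1}{3} = 2 + \frac{2 + 1}{3} = 2 + \frac{1}{3} \cdot 3 = 2 + 1 = 3$)
$Y{\left(S \right)} = 3 + 3 S$ ($Y{\left(S \right)} = 3 S + 3 = 3 + 3 S$)
$Z{\left(u \right)} = 3 + 2 u$ ($Z{\left(u \right)} = \left(3 + 3 u\right) - u = 3 + 2 u$)
$-20 + Z{\left(8 \right)} 2 \left(-25\right) = -20 + \left(3 + 2 \cdot 8\right) 2 \left(-25\right) = -20 + \left(3 + 16\right) \left(-50\right) = -20 + 19 \left(-50\right) = -20 - 950 = -970$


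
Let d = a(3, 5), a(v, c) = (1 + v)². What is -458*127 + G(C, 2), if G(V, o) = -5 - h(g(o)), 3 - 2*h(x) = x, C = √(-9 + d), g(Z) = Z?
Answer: -116343/2 ≈ -58172.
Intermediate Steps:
d = 16 (d = (1 + 3)² = 4² = 16)
C = √7 (C = √(-9 + 16) = √7 ≈ 2.6458)
h(x) = 3/2 - x/2
G(V, o) = -13/2 + o/2 (G(V, o) = -5 - (3/2 - o/2) = -5 + (-3/2 + o/2) = -13/2 + o/2)
-458*127 + G(C, 2) = -458*127 + (-13/2 + (½)*2) = -58166 + (-13/2 + 1) = -58166 - 11/2 = -116343/2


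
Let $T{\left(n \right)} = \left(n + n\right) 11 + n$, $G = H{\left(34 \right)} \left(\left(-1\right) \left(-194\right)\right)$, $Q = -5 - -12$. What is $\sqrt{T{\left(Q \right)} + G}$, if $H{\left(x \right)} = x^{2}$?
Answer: $5 \sqrt{8977} \approx 473.74$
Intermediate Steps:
$Q = 7$ ($Q = -5 + 12 = 7$)
$G = 224264$ ($G = 34^{2} \left(\left(-1\right) \left(-194\right)\right) = 1156 \cdot 194 = 224264$)
$T{\left(n \right)} = 23 n$ ($T{\left(n \right)} = 2 n 11 + n = 22 n + n = 23 n$)
$\sqrt{T{\left(Q \right)} + G} = \sqrt{23 \cdot 7 + 224264} = \sqrt{161 + 224264} = \sqrt{224425} = 5 \sqrt{8977}$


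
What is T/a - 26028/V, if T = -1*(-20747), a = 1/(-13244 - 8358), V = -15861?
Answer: -2369510172502/5287 ≈ -4.4818e+8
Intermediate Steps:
a = -1/21602 (a = 1/(-21602) = -1/21602 ≈ -4.6292e-5)
T = 20747
T/a - 26028/V = 20747/(-1/21602) - 26028/(-15861) = 20747*(-21602) - 26028*(-1/15861) = -448176694 + 8676/5287 = -2369510172502/5287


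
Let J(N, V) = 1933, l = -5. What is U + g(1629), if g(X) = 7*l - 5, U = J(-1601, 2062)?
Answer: 1893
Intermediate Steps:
U = 1933
g(X) = -40 (g(X) = 7*(-5) - 5 = -35 - 5 = -40)
U + g(1629) = 1933 - 40 = 1893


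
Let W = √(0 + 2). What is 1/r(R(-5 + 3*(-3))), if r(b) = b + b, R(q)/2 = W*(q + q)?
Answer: -√2/224 ≈ -0.0063135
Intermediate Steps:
W = √2 ≈ 1.4142
R(q) = 4*q*√2 (R(q) = 2*(√2*(q + q)) = 2*(√2*(2*q)) = 2*(2*q*√2) = 4*q*√2)
r(b) = 2*b
1/r(R(-5 + 3*(-3))) = 1/(2*(4*(-5 + 3*(-3))*√2)) = 1/(2*(4*(-5 - 9)*√2)) = 1/(2*(4*(-14)*√2)) = 1/(2*(-56*√2)) = 1/(-112*√2) = -√2/224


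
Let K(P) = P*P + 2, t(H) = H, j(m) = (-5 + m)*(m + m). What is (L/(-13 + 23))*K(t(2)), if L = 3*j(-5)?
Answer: 180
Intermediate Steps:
j(m) = 2*m*(-5 + m) (j(m) = (-5 + m)*(2*m) = 2*m*(-5 + m))
L = 300 (L = 3*(2*(-5)*(-5 - 5)) = 3*(2*(-5)*(-10)) = 3*100 = 300)
K(P) = 2 + P**2 (K(P) = P**2 + 2 = 2 + P**2)
(L/(-13 + 23))*K(t(2)) = (300/(-13 + 23))*(2 + 2**2) = (300/10)*(2 + 4) = (300*(1/10))*6 = 30*6 = 180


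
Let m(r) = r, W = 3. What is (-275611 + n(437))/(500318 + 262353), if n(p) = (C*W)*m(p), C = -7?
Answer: -40684/108953 ≈ -0.37341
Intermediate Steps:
n(p) = -21*p (n(p) = (-7*3)*p = -21*p)
(-275611 + n(437))/(500318 + 262353) = (-275611 - 21*437)/(500318 + 262353) = (-275611 - 9177)/762671 = -284788*1/762671 = -40684/108953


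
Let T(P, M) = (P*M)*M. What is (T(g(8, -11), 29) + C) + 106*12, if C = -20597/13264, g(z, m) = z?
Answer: 106091403/13264 ≈ 7998.4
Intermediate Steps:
T(P, M) = P*M**2 (T(P, M) = (M*P)*M = P*M**2)
C = -20597/13264 (C = -20597*1/13264 = -20597/13264 ≈ -1.5528)
(T(g(8, -11), 29) + C) + 106*12 = (8*29**2 - 20597/13264) + 106*12 = (8*841 - 20597/13264) + 1272 = (6728 - 20597/13264) + 1272 = 89219595/13264 + 1272 = 106091403/13264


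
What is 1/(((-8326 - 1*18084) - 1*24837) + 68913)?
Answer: 1/17666 ≈ 5.6606e-5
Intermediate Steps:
1/(((-8326 - 1*18084) - 1*24837) + 68913) = 1/(((-8326 - 18084) - 24837) + 68913) = 1/((-26410 - 24837) + 68913) = 1/(-51247 + 68913) = 1/17666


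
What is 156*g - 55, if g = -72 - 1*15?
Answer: -13627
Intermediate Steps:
g = -87 (g = -72 - 15 = -87)
156*g - 55 = 156*(-87) - 55 = -13572 - 55 = -13627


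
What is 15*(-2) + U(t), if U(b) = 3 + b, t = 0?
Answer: -27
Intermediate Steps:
15*(-2) + U(t) = 15*(-2) + (3 + 0) = -30 + 3 = -27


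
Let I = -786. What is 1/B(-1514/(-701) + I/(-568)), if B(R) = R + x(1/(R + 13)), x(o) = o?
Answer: 655695298124/2363139624165 ≈ 0.27747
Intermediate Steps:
B(R) = R + 1/(13 + R) (B(R) = R + 1/(R + 13) = R + 1/(13 + R))
1/B(-1514/(-701) + I/(-568)) = 1/((1 + (-1514/(-701) - 786/(-568))*(13 + (-1514/(-701) - 786/(-568))))/(13 + (-1514/(-701) - 786/(-568)))) = 1/((1 + (-1514*(-1/701) - 786*(-1/568))*(13 + (-1514*(-1/701) - 786*(-1/568))))/(13 + (-1514*(-1/701) - 786*(-1/568)))) = 1/((1 + (1514/701 + 393/284)*(13 + (1514/701 + 393/284)))/(13 + (1514/701 + 393/284))) = 1/((1 + 705469*(13 + 705469/199084)/199084)/(13 + 705469/199084)) = 1/((1 + (705469/199084)*(3293561/199084))/(3293561/199084)) = 1/(199084*(1 + 2323505185109/39634439056)/3293561) = 1/((199084/3293561)*(2363139624165/39634439056)) = 1/(2363139624165/655695298124) = 655695298124/2363139624165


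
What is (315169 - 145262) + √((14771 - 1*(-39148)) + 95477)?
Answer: 169907 + 26*√221 ≈ 1.7029e+5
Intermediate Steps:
(315169 - 145262) + √((14771 - 1*(-39148)) + 95477) = 169907 + √((14771 + 39148) + 95477) = 169907 + √(53919 + 95477) = 169907 + √149396 = 169907 + 26*√221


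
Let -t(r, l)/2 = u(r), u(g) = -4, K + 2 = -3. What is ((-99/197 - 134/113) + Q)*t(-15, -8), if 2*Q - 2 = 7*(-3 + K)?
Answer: -5109056/22261 ≈ -229.51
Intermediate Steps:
K = -5 (K = -2 - 3 = -5)
t(r, l) = 8 (t(r, l) = -2*(-4) = 8)
Q = -27 (Q = 1 + (7*(-3 - 5))/2 = 1 + (7*(-8))/2 = 1 + (½)*(-56) = 1 - 28 = -27)
((-99/197 - 134/113) + Q)*t(-15, -8) = ((-99/197 - 134/113) - 27)*8 = (-37585/22261 - 27)*8 = -638632/22261*8 = -5109056/22261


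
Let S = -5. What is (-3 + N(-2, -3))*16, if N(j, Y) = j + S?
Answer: -160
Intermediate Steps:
N(j, Y) = -5 + j (N(j, Y) = j - 5 = -5 + j)
(-3 + N(-2, -3))*16 = (-3 + (-5 - 2))*16 = (-3 - 7)*16 = -10*16 = -160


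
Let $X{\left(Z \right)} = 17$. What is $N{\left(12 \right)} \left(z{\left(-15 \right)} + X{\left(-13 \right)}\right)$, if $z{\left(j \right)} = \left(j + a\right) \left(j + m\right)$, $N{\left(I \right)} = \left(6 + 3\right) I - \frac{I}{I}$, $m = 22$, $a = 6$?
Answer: $-4922$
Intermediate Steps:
$N{\left(I \right)} = -1 + 9 I$ ($N{\left(I \right)} = 9 I - 1 = -1 + 9 I$)
$z{\left(j \right)} = \left(6 + j\right) \left(22 + j\right)$ ($z{\left(j \right)} = \left(j + 6\right) \left(j + 22\right) = \left(6 + j\right) \left(22 + j\right)$)
$N{\left(12 \right)} \left(z{\left(-15 \right)} + X{\left(-13 \right)}\right) = \left(-1 + 9 \cdot 12\right) \left(\left(132 + \left(-15\right)^{2} + 28 \left(-15\right)\right) + 17\right) = \left(-1 + 108\right) \left(\left(132 + 225 - 420\right) + 17\right) = 107 \left(-63 + 17\right) = 107 \left(-46\right) = -4922$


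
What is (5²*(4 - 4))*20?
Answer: 0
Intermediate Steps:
(5²*(4 - 4))*20 = (25*0)*20 = 0*20 = 0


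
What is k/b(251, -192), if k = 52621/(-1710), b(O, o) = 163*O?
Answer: -52621/69961230 ≈ -0.00075215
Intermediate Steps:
k = -52621/1710 (k = 52621*(-1/1710) = -52621/1710 ≈ -30.773)
k/b(251, -192) = -52621/(1710*(163*251)) = -52621/1710/40913 = -52621/1710*1/40913 = -52621/69961230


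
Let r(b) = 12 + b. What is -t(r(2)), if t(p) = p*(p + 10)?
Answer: -336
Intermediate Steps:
t(p) = p*(10 + p)
-t(r(2)) = -(12 + 2)*(10 + (12 + 2)) = -14*(10 + 14) = -14*24 = -1*336 = -336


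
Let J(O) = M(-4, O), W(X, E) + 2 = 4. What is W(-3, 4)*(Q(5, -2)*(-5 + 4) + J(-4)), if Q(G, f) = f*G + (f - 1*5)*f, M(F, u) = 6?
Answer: 4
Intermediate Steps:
W(X, E) = 2 (W(X, E) = -2 + 4 = 2)
J(O) = 6
Q(G, f) = G*f + f*(-5 + f) (Q(G, f) = G*f + (f - 5)*f = G*f + (-5 + f)*f = G*f + f*(-5 + f))
W(-3, 4)*(Q(5, -2)*(-5 + 4) + J(-4)) = 2*((-2*(-5 + 5 - 2))*(-5 + 4) + 6) = 2*(-2*(-2)*(-1) + 6) = 2*(4*(-1) + 6) = 2*(-4 + 6) = 2*2 = 4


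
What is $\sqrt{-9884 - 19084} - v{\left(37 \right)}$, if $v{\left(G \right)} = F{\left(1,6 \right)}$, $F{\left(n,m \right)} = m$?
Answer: $-6 + 2 i \sqrt{7242} \approx -6.0 + 170.2 i$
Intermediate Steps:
$v{\left(G \right)} = 6$
$\sqrt{-9884 - 19084} - v{\left(37 \right)} = \sqrt{-9884 - 19084} - 6 = \sqrt{-28968} - 6 = 2 i \sqrt{7242} - 6 = -6 + 2 i \sqrt{7242}$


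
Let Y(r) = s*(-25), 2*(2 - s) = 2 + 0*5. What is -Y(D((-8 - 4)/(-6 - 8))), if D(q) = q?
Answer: 25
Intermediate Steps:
s = 1 (s = 2 - (2 + 0*5)/2 = 2 - (2 + 0)/2 = 2 - 1/2*2 = 2 - 1 = 1)
Y(r) = -25 (Y(r) = 1*(-25) = -25)
-Y(D((-8 - 4)/(-6 - 8))) = -1*(-25) = 25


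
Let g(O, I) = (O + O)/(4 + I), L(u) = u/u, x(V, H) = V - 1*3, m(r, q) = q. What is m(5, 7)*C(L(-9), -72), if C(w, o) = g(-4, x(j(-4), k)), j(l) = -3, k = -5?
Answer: 28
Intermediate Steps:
x(V, H) = -3 + V (x(V, H) = V - 3 = -3 + V)
L(u) = 1
g(O, I) = 2*O/(4 + I) (g(O, I) = (2*O)/(4 + I) = 2*O/(4 + I))
C(w, o) = 4 (C(w, o) = 2*(-4)/(4 + (-3 - 3)) = 2*(-4)/(4 - 6) = 2*(-4)/(-2) = 2*(-4)*(-½) = 4)
m(5, 7)*C(L(-9), -72) = 7*4 = 28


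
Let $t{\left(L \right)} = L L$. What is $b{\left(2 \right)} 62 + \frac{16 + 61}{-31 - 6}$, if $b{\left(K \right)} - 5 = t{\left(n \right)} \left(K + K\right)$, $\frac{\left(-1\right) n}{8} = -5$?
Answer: $\frac{14692993}{37} \approx 3.9711 \cdot 10^{5}$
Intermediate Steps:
$n = 40$ ($n = \left(-8\right) \left(-5\right) = 40$)
$t{\left(L \right)} = L^{2}$
$b{\left(K \right)} = 5 + 3200 K$ ($b{\left(K \right)} = 5 + 40^{2} \left(K + K\right) = 5 + 1600 \cdot 2 K = 5 + 3200 K$)
$b{\left(2 \right)} 62 + \frac{16 + 61}{-31 - 6} = \left(5 + 3200 \cdot 2\right) 62 + \frac{16 + 61}{-31 - 6} = \left(5 + 6400\right) 62 + \frac{77}{-37} = 6405 \cdot 62 + 77 \left(- \frac{1}{37}\right) = 397110 - \frac{77}{37} = \frac{14692993}{37}$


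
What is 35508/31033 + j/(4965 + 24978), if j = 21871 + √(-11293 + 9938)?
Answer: 1741938787/929221119 + I*√1355/29943 ≈ 1.8746 + 0.0012293*I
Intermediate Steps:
j = 21871 + I*√1355 (j = 21871 + √(-1355) = 21871 + I*√1355 ≈ 21871.0 + 36.81*I)
35508/31033 + j/(4965 + 24978) = 35508/31033 + (21871 + I*√1355)/(4965 + 24978) = 35508*(1/31033) + (21871 + I*√1355)/29943 = 35508/31033 + (21871 + I*√1355)*(1/29943) = 35508/31033 + (21871/29943 + I*√1355/29943) = 1741938787/929221119 + I*√1355/29943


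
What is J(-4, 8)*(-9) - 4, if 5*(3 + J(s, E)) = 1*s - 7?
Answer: 214/5 ≈ 42.800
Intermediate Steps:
J(s, E) = -22/5 + s/5 (J(s, E) = -3 + (1*s - 7)/5 = -3 + (s - 7)/5 = -3 + (-7 + s)/5 = -3 + (-7/5 + s/5) = -22/5 + s/5)
J(-4, 8)*(-9) - 4 = (-22/5 + (⅕)*(-4))*(-9) - 4 = (-22/5 - ⅘)*(-9) - 4 = -26/5*(-9) - 4 = 234/5 - 4 = 214/5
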